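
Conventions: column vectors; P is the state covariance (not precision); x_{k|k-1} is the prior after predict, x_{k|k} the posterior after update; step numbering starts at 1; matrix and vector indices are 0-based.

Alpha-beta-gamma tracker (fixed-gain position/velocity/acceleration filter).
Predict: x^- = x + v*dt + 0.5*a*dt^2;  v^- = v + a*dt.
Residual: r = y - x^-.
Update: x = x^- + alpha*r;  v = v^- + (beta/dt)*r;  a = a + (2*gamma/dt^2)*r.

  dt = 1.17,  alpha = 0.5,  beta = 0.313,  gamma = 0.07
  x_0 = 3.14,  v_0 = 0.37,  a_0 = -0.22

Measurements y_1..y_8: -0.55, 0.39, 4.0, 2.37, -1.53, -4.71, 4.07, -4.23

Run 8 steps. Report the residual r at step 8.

resid = -4.3360

step 1: x_pred=3.4223  r=-3.9723  x^+=1.4362  v^+=-0.9501  a^+=-0.6263
step 2: x_pred=-0.1041  r=0.4941  x^+=0.1430  v^+=-1.5506  a^+=-0.5757
step 3: x_pred=-2.0653  r=6.0653  x^+=0.9673  v^+=-0.6016  a^+=0.0446
step 4: x_pred=0.2940  r=2.0760  x^+=1.3320  v^+=0.0059  a^+=0.2569
step 5: x_pred=1.5148  r=-3.0448  x^+=-0.0076  v^+=-0.5080  a^+=-0.0545
step 6: x_pred=-0.6393  r=-4.0707  x^+=-2.6747  v^+=-1.6608  a^+=-0.4708
step 7: x_pred=-4.9400  r=9.0100  x^+=-0.4350  v^+=0.1988  a^+=0.4507
step 8: x_pred=0.1060  r=-4.3360  x^+=-2.0620  v^+=-0.4339  a^+=0.0072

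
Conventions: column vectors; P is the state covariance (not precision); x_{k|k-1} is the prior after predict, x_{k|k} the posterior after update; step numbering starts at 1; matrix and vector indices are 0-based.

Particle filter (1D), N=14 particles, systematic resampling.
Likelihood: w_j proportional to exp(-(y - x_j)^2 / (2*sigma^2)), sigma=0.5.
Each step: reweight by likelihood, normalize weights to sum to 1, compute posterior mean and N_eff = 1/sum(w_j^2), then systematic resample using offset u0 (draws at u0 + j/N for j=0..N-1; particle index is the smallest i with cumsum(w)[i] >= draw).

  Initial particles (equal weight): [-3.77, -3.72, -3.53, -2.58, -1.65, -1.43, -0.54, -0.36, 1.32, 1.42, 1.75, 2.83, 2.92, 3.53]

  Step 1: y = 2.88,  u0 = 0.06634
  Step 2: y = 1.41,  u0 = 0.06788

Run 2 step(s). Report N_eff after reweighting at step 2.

step 1: w=[0.0000, 0.0000, 0.0000, 0.0000, 0.0000, 0.0000, 0.0000, 0.0000, 0.0031, 0.0056, 0.0309, 0.3947, 0.3954, 0.1704]  mean=2.9391  Neff=2.9226  idx=[11, 11, 11, 11, 11, 11, 12, 12, 12, 12, 12, 13, 13, 13]
step 2: w=[0.1115, 0.1115, 0.1115, 0.1115, 0.1115, 0.1115, 0.0658, 0.0658, 0.0658, 0.0658, 0.0658, 0.0008, 0.0008, 0.0008]  mean=2.8612  Neff=10.3977  idx=[0, 1, 1, 2, 3, 3, 4, 5, 5, 6, 7, 8, 9, 10]

N_eff = 10.3977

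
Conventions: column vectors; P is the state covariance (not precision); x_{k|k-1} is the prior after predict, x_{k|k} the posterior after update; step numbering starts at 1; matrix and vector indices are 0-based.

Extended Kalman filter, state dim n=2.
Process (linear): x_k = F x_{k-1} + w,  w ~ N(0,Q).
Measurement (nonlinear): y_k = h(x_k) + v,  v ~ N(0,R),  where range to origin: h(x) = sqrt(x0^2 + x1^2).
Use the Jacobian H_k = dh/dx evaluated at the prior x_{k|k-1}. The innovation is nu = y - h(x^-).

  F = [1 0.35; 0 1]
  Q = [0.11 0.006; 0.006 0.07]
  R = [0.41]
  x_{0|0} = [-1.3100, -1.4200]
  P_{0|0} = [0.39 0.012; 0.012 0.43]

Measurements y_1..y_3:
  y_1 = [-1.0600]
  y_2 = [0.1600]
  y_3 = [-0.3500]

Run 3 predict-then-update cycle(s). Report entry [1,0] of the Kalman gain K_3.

step 1: x^-=[-1.8070, -1.4200]  P^-=[0.5611 0.1685; 0.1685 0.5000]  H_jac=[-0.7863 -0.6179]  S=[1.1115]  K=[-0.4906; -0.3972]  nu=[-3.3582]  x^+=[-0.1595, -0.0863]  P^+=[0.2936 -0.0481; -0.0481 0.3247]
step 2: x^-=[-0.1897, -0.0863]  P^-=[0.4097 0.0716; 0.0716 0.3947]  H_jac=[-0.9103 -0.4140]  S=[0.8711]  K=[-0.4622; -0.2624]  nu=[-0.0484]  x^+=[-0.1674, -0.0736]  P^+=[0.2236 -0.0340; -0.0340 0.3347]
step 3: x^-=[-0.1931, -0.0736]  P^-=[0.3508 0.0891; 0.0891 0.4047]  H_jac=[-0.9345 -0.3561]  S=[0.8269]  K=[-0.4348; -0.2750]  nu=[-0.5566]  x^+=[0.0489, 0.0795]  P^+=[0.1945 -0.0098; -0.0098 0.3422]

K[1,0] = -0.2750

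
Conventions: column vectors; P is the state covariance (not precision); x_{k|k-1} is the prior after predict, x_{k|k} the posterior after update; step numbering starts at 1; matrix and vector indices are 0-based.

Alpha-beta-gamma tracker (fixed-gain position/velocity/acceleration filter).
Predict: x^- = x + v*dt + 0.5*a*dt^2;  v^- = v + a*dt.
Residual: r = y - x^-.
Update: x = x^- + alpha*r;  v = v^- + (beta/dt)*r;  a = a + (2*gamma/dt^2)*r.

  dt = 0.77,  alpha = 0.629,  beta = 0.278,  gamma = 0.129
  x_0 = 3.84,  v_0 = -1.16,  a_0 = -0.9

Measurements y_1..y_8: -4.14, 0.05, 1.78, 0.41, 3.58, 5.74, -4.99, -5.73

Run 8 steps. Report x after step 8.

step 1: x_pred=2.6800  r=-6.8200  x^+=-1.6098  v^+=-4.3153  a^+=-3.8677
step 2: x_pred=-6.0791  r=6.1291  x^+=-2.2239  v^+=-5.0806  a^+=-1.2006
step 3: x_pred=-6.4919  r=8.2719  x^+=-1.2889  v^+=-3.0186  a^+=2.3989
step 4: x_pred=-2.9020  r=3.3120  x^+=-0.8188  v^+=0.0243  a^+=3.8401
step 5: x_pred=0.3384  r=3.2416  x^+=2.3774  v^+=4.1516  a^+=5.2507
step 6: x_pred=7.1306  r=-1.3906  x^+=6.2559  v^+=7.6925  a^+=4.6456
step 7: x_pred=13.5563  r=-18.5463  x^+=1.8907  v^+=4.5737  a^+=-3.4249
step 8: x_pred=4.3971  r=-10.1271  x^+=-1.9728  v^+=-1.7198  a^+=-7.8317

x_post = -1.9728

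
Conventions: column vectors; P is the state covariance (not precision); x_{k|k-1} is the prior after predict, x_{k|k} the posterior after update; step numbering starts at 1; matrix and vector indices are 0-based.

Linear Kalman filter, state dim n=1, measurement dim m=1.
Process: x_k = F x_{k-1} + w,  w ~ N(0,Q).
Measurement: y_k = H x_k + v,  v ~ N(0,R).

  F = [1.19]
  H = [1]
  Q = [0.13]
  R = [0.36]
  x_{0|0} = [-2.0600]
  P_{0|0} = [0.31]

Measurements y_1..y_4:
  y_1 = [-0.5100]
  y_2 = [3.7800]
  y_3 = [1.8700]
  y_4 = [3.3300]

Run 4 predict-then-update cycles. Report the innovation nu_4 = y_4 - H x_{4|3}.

innov = [1.2117]

step 1: x^-=[-2.4514]  P^-=[0.5690]  S=[0.9290]  K=[0.6125]  nu=[1.9414]  x^+=[-1.2623]  P^+=[0.2205]
step 2: x^-=[-1.5022]  P^-=[0.4422]  S=[0.8022]  K=[0.5513]  nu=[5.2822]  x^+=[1.4097]  P^+=[0.1985]
step 3: x^-=[1.6775]  P^-=[0.4110]  S=[0.7710]  K=[0.5331]  nu=[0.1925]  x^+=[1.7801]  P^+=[0.1919]
step 4: x^-=[2.1183]  P^-=[0.4018]  S=[0.7618]  K=[0.5274]  nu=[1.2117]  x^+=[2.7574]  P^+=[0.1899]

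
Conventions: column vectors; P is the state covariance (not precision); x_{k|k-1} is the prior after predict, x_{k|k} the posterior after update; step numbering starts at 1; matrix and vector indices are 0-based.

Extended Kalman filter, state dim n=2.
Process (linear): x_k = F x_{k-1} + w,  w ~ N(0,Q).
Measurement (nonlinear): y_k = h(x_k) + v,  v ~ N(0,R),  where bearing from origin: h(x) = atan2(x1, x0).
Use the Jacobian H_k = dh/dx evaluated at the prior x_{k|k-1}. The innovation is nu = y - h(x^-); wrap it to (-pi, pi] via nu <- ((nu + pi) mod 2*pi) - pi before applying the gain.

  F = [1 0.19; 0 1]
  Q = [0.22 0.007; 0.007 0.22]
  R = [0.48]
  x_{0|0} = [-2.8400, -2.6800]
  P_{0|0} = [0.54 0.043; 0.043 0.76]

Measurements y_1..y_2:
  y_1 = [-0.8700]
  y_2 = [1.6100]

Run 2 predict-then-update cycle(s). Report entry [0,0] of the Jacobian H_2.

step 1: x^-=[-3.3492, -2.6800]  P^-=[0.8038 0.1944; 0.1944 0.9800]  H_jac=[0.1457 -0.1820]  S=[0.5192]  K=[0.1573; -0.2890]  nu=[1.5967]  x^+=[-3.0980, -3.1415]  P^+=[0.7909 0.2180; 0.2180 0.9366]
step 2: x^-=[-3.6949, -3.1415]  P^-=[1.1276 0.4030; 0.4030 1.1566]  H_jac=[0.1336 -0.1571]  S=[0.5117]  K=[0.1706; -0.2499]  nu=[-2.2362]  x^+=[-4.0764, -2.5827]  P^+=[1.1127 0.4248; 0.4248 1.1247]

H_jac[0,0] = 0.1336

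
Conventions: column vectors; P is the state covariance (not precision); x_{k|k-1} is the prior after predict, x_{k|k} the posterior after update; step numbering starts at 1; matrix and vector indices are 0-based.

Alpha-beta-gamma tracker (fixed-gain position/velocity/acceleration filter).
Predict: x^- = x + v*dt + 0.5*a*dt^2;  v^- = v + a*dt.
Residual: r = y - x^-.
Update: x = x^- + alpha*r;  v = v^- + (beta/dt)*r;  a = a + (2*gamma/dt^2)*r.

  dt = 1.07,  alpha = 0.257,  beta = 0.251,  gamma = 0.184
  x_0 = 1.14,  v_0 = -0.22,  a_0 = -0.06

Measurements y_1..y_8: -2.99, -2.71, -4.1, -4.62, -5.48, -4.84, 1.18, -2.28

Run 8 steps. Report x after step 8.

step 1: x_pred=0.8703  r=-3.8603  x^+=-0.1218  v^+=-1.1897  a^+=-1.3008
step 2: x_pred=-2.1395  r=-0.5705  x^+=-2.2861  v^+=-2.7154  a^+=-1.4842
step 3: x_pred=-6.0412  r=1.9412  x^+=-5.5423  v^+=-3.8481  a^+=-0.8602
step 4: x_pred=-10.1522  r=5.5322  x^+=-8.7304  v^+=-3.4708  a^+=0.9180
step 5: x_pred=-11.9187  r=6.4387  x^+=-10.2639  v^+=-0.9782  a^+=2.9875
step 6: x_pred=-9.6004  r=4.7604  x^+=-8.3769  v^+=3.3352  a^+=4.5176
step 7: x_pred=-2.2222  r=3.4022  x^+=-1.3478  v^+=8.9671  a^+=5.6112
step 8: x_pred=11.4591  r=-13.7391  x^+=7.9282  v^+=11.7482  a^+=1.1951

x_post = 7.9282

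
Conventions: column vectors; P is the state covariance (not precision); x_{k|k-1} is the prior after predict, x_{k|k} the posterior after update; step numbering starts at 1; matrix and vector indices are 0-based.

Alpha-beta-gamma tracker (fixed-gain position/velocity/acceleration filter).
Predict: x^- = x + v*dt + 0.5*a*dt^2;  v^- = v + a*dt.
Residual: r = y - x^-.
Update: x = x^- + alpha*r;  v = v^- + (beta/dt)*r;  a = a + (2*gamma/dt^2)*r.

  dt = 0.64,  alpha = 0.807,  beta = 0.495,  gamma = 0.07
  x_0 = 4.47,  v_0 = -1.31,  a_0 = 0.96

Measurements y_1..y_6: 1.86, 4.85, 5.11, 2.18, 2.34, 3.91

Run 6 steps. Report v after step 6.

step 1: x_pred=3.8282  r=-1.9682  x^+=2.2399  v^+=-2.2179  a^+=0.2873
step 2: x_pred=0.8793  r=3.9707  x^+=4.0836  v^+=1.0371  a^+=1.6445
step 3: x_pred=5.0842  r=0.0258  x^+=5.1050  v^+=2.1095  a^+=1.6533
step 4: x_pred=6.7937  r=-4.6137  x^+=3.0704  v^+=-0.4008  a^+=0.0763
step 5: x_pred=2.8296  r=-0.4896  x^+=2.4345  v^+=-0.7306  a^+=-0.0910
step 6: x_pred=1.9483  r=1.9617  x^+=3.5314  v^+=0.7284  a^+=0.5795

v_post = 0.7284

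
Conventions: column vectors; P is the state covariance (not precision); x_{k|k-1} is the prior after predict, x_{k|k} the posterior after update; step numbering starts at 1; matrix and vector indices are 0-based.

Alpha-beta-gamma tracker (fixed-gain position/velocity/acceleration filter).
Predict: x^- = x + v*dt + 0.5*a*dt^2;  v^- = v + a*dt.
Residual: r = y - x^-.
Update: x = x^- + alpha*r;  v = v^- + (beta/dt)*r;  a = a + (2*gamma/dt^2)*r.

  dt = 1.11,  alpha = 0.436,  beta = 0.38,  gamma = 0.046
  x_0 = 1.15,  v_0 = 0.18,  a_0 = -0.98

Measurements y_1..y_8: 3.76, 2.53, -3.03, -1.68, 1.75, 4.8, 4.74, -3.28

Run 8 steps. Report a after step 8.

step 1: x_pred=0.7461  r=3.0139  x^+=2.0601  v^+=0.1240  a^+=-0.7550
step 2: x_pred=1.7327  r=0.7973  x^+=2.0803  v^+=-0.4410  a^+=-0.6954
step 3: x_pred=1.1623  r=-4.1923  x^+=-0.6655  v^+=-2.6482  a^+=-1.0085
step 4: x_pred=-4.2263  r=2.5463  x^+=-3.1161  v^+=-2.8959  a^+=-0.8183
step 5: x_pred=-6.8346  r=8.5846  x^+=-3.0917  v^+=-0.8653  a^+=-0.1773
step 6: x_pred=-4.1615  r=8.9615  x^+=-0.2543  v^+=2.0057  a^+=0.4918
step 7: x_pred=2.2751  r=2.4649  x^+=3.3498  v^+=3.3955  a^+=0.6759
step 8: x_pred=7.5352  r=-10.8152  x^+=2.8198  v^+=0.4432  a^+=-0.1317

a_post = -0.1317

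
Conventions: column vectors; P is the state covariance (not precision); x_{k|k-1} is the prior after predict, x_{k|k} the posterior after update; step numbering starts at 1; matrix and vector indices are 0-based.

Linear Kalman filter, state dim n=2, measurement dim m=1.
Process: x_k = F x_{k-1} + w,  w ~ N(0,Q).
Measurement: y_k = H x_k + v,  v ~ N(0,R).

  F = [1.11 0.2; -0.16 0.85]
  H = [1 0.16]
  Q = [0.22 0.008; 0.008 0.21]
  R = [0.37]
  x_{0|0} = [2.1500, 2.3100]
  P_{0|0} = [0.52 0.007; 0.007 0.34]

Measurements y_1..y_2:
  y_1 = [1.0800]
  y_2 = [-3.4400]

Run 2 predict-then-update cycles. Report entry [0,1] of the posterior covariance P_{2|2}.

P_post[0,1] = -0.0589

step 1: x^-=[2.8485, 1.6195]  P^-=[0.8774 -0.0202; -0.0202 0.4671]  S=[1.2529]  K=[0.6977; 0.0435]  nu=[-2.0276]  x^+=[1.4338, 1.5312]  P^+=[0.2675 -0.0582; -0.0582 0.4647]
step 2: x^-=[1.8978, 1.0721]  P^-=[0.5423 -0.0136; -0.0136 0.5684]  S=[0.9225]  K=[0.5855; 0.0839]  nu=[-5.5093]  x^+=[-1.3279, 0.6101]  P^+=[0.2261 -0.0589; -0.0589 0.5619]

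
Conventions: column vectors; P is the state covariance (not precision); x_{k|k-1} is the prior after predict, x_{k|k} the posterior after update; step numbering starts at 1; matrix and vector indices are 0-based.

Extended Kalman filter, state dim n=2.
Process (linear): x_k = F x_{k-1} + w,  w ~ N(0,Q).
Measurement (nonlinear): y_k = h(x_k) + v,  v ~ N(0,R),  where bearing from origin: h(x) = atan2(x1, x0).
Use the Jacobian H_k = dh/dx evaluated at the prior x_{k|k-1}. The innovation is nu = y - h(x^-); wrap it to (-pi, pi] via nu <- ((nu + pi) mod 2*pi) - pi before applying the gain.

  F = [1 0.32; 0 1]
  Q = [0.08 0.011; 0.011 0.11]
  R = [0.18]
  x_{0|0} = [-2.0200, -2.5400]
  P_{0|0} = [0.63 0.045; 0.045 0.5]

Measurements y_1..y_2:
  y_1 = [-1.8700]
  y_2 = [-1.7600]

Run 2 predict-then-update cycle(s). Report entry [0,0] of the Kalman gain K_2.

step 1: x^-=[-2.8328, -2.5400]  P^-=[0.7900 0.2160; 0.2160 0.6100]  H_jac=[0.1755 -0.1957]  S=[0.2128]  K=[0.4526; -0.3828]  nu=[0.5406]  x^+=[-2.5881, -2.7469]  P^+=[0.7464 0.2529; 0.2529 0.5788]
step 2: x^-=[-3.4671, -2.7469]  P^-=[1.0475 0.4491; 0.4491 0.6888]  H_jac=[0.1404 -0.1772]  S=[0.1999]  K=[0.3375; -0.2951]  nu=[0.7116]  x^+=[-3.2269, -2.9569]  P^+=[1.0247 0.4690; 0.4690 0.6714]

K[0,0] = 0.3375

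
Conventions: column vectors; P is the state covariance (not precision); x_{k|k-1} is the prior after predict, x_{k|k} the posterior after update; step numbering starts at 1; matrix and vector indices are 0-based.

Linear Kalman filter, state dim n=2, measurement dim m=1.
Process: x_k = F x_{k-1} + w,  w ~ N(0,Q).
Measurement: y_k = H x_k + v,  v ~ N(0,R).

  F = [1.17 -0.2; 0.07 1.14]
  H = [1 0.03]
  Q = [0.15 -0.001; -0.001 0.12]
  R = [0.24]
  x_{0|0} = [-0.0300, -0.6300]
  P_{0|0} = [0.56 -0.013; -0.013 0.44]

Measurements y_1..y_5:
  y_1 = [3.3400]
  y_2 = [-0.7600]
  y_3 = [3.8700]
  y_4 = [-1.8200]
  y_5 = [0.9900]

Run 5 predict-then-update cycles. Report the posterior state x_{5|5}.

x_post = [0.4938, 1.2645]

step 1: x^-=[0.0909, -0.7203]  P^-=[0.9403 -0.0726; -0.0726 0.6925]  S=[1.1765]  K=[0.7973; -0.0441]  nu=[3.2707]  x^+=[2.6987, -0.8644]  P^+=[0.1923 -0.0313; -0.0313 0.6902]
step 2: x^-=[3.3304, -0.7965]  P^-=[0.4555 -0.1839; -0.1839 1.0129]  S=[0.6854]  K=[0.6565; -0.2240]  nu=[-4.0665]  x^+=[0.6606, 0.1143]  P^+=[0.1601 -0.0831; -0.0831 0.9786]
step 3: x^-=[0.7500, 0.1766]  P^-=[0.4472 -0.3207; -0.3207 1.3793]  S=[0.6691]  K=[0.6539; -0.4174]  nu=[3.1147]  x^+=[2.7866, -1.1236]  P^+=[0.1611 -0.1381; -0.1381 1.2627]
step 4: x^-=[3.4850, -1.0858]  P^-=[0.4856 -0.4579; -0.4579 1.7397]  S=[0.6997]  K=[0.6744; -0.5798]  nu=[-5.2724]  x^+=[-0.0707, 1.9714]  P^+=[0.1674 -0.1843; -0.1843 1.5045]
step 5: x^-=[-0.4770, 2.2425]  P^-=[0.5256 -0.5735; -0.5735 2.0466]  S=[0.7330]  K=[0.6935; -0.6987]  nu=[1.3997]  x^+=[0.4938, 1.2645]  P^+=[0.1730 -0.2184; -0.2184 1.6888]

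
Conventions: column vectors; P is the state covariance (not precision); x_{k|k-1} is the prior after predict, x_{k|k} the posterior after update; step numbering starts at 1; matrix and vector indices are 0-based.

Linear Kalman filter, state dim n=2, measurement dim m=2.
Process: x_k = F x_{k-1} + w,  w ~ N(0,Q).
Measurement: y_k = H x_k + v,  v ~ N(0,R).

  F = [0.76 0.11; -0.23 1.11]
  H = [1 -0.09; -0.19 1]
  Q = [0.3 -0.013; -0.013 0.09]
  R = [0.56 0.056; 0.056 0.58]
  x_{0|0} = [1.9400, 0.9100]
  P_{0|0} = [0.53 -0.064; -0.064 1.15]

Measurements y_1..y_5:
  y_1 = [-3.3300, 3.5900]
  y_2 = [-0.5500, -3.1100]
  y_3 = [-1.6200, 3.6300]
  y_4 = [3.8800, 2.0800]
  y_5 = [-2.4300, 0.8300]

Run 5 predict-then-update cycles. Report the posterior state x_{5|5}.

x_post = [-0.1886, 1.5991]

step 1: x^-=[1.5745, 0.5639]  P^-=[0.6093 -0.0176; -0.0176 1.5676]  S=[1.1852 -0.2188; -0.2188 2.1763]  K=[0.5137 -0.0097; -0.0007 0.7218]  nu=[-4.8537, 3.3253]  x^+=[-0.9509, 2.9672]  P^+=[0.2942 0.0791; 0.0791 0.4336]
step 2: x^-=[-0.3963, 3.5123]  P^-=[0.4884 0.0532; 0.0532 0.5995]  S=[1.0437 -0.0366; -0.0366 1.1769]  K=[0.4627 -0.0192; 0.0169 0.5013]  nu=[0.1624, -6.6976]  x^+=[-0.1923, 0.1576]  P^+=[0.2639 0.0649; 0.0649 0.3040]
step 3: x^-=[-0.1288, 0.2191]  P^-=[0.4669 0.0311; 0.0311 0.4454]  S=[1.0250 -0.0412; -0.0412 1.0305]  K=[0.4513 -0.0379; 0.0084 0.4269]  nu=[-1.4715, 3.3864]  x^+=[-0.9212, 1.6523]  P^+=[0.2553 0.0518; 0.0518 0.2579]
step 4: x^-=[-0.5184, 2.0459]  P^-=[0.4592 0.0163; 0.0163 0.3948]  S=[1.0195 -0.0503; -0.0503 0.9852]  K=[0.4466 -0.0493; 0.0007 0.3976]  nu=[4.5825, -0.0644]  x^+=[1.5313, 2.0235]  P^+=[0.2513 0.0442; 0.0442 0.2391]
step 5: x^-=[1.3864, 1.8939]  P^-=[0.4554 0.0084; 0.0084 0.3753]  S=[1.0170 -0.0558; -0.0558 0.9685]  K=[0.4441 -0.0551; -0.0038 0.3856]  nu=[-3.6459, -0.8005]  x^+=[-0.1886, 1.5991]  P^+=[0.2492 0.0403; 0.0403 0.2311]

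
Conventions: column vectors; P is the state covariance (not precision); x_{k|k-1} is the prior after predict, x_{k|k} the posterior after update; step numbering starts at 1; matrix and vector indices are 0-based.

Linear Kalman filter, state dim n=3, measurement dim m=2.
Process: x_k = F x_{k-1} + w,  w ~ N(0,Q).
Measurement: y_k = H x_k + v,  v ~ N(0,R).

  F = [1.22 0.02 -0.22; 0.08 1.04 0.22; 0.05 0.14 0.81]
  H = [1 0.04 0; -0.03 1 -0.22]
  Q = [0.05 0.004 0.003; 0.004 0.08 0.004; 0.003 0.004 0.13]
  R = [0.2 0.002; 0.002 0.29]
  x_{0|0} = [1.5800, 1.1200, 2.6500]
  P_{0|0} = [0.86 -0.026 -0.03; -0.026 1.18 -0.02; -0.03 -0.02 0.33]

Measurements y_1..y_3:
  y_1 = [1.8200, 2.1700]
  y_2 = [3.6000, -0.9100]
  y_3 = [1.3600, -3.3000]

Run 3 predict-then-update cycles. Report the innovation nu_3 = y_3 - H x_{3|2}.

innov = [-1.8427, -4.6508]

step 1: x^-=[1.3670, 1.8742, 2.3823]  P^-=[1.3615 0.0604 -0.0335; 0.0604 1.3632 0.2167; -0.0335 0.2167 0.3645]  S=[1.5685 0.0815; 0.0815 1.5727]  K=[0.8710 -0.0280; 0.0300 0.8338; -0.0205 0.0885]  nu=[0.3780, 0.8609]  x^+=[1.6722, 2.6034, 2.4507]  P^+=[0.1743 -0.0029 -0.0080; -0.0029 0.2644 0.1028; -0.0080 0.1028 0.3518]
step 2: x^-=[1.5529, 3.3804, 2.4332]  P^-=[0.3298 -0.0193 -0.0582; -0.0193 0.4304 0.1948; -0.0582 0.1948 0.3890]  S=[0.5289 0.0011; 0.0011 0.6542]  K=[0.6221 -0.0261; -0.0052 0.5933; -0.0956 0.1698]  nu=[1.9118, -3.7085]  x^+=[2.8392, 1.1703, 1.6206]  P^+=[0.1247 -0.0079 -0.0239; -0.0079 0.2001 0.1287; -0.0239 0.1287 0.3654]
step 3: x^-=[3.1307, 1.8008, 1.6185]  P^-=[0.2647 -0.0422 -0.0806; -0.0422 0.3717 0.2088; -0.0806 0.2088 0.4011]  S=[0.4619 -0.0174; -0.0174 0.5909]  K=[0.5679 -0.0382; -0.0385 0.5523; -0.1487 0.2038]  nu=[-1.8427, -4.6508]  x^+=[2.2619, -0.6967, 0.9446]  P^+=[0.1141 -0.0142 -0.0349; -0.0142 0.1900 0.1381; -0.0349 0.1381 0.3653]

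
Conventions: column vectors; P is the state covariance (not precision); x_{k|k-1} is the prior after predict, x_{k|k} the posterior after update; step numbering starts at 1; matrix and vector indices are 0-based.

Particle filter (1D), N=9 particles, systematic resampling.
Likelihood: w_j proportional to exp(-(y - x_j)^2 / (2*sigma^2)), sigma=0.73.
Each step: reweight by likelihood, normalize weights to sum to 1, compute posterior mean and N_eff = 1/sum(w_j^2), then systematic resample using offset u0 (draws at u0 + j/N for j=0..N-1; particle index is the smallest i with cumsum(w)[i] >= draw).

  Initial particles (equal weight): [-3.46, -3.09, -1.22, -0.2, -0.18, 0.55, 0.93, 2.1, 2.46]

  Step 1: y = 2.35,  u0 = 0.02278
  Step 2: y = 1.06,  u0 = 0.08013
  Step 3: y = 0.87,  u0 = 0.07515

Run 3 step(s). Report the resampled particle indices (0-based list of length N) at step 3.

step 1: w=[0.0000, 0.0000, 0.0000, 0.0010, 0.0012, 0.0224, 0.0706, 0.4417, 0.4631]  mean=2.1443  Neff=2.4095  idx=[5, 7, 7, 7, 7, 8, 8, 8, 8]
step 2: w=[0.2731, 0.1263, 0.1263, 0.1263, 0.1263, 0.0554, 0.0554, 0.0554, 0.0554]  mean=1.7566  Neff=6.6368  idx=[0, 0, 1, 2, 2, 3, 4, 6, 8]
step 3: w=[0.2828, 0.2828, 0.0753, 0.0753, 0.0753, 0.0753, 0.0753, 0.0290, 0.0290]  mean=1.2443  Neff=5.2650  idx=[0, 0, 1, 1, 1, 2, 4, 5, 7]

resampled_idx = [0, 0, 1, 1, 1, 2, 4, 5, 7]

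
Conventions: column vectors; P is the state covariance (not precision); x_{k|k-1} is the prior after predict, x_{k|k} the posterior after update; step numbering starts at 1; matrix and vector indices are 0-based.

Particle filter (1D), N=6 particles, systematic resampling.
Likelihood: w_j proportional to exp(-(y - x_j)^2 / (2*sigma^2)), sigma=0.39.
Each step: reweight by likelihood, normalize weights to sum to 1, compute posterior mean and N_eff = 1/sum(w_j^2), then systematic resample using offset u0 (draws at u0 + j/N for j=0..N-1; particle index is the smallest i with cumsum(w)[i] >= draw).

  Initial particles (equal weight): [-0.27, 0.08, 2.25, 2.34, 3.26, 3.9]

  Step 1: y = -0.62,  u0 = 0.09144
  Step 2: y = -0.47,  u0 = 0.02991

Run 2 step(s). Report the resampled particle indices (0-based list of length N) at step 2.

resampled_idx = [0, 1, 1, 2, 3, 4]

step 1: w=[0.7700, 0.2300, 0.0000, 0.0000, 0.0000, 0.0000]  mean=-0.1895  Neff=1.5486  idx=[0, 0, 0, 0, 0, 1]
step 2: w=[0.1844, 0.1844, 0.1844, 0.1844, 0.1844, 0.0778]  mean=-0.2428  Neff=5.6773  idx=[0, 1, 1, 2, 3, 4]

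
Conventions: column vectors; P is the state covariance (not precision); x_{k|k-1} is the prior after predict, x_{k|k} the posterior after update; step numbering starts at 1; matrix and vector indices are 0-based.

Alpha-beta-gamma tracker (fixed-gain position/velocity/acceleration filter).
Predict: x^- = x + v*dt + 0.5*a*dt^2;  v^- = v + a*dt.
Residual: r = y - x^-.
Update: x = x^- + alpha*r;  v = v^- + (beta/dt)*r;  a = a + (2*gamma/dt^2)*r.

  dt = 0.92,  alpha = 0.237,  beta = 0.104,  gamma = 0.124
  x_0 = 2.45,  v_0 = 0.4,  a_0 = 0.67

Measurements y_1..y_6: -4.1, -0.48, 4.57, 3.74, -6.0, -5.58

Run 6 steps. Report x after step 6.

step 1: x_pred=3.1015  r=-7.2015  x^+=1.3948  v^+=0.2023  a^+=-1.4401
step 2: x_pred=0.9715  r=-1.4515  x^+=0.6275  v^+=-1.2867  a^+=-1.8654
step 3: x_pred=-1.3457  r=5.9157  x^+=0.0563  v^+=-2.3341  a^+=-0.1320
step 4: x_pred=-2.1469  r=5.8869  x^+=-0.7517  v^+=-1.7901  a^+=1.5928
step 5: x_pred=-1.7245  r=-4.2755  x^+=-2.7378  v^+=-0.8080  a^+=0.3401
step 6: x_pred=-3.3372  r=-2.2428  x^+=-3.8687  v^+=-0.7486  a^+=-0.3171

x_post = -3.8687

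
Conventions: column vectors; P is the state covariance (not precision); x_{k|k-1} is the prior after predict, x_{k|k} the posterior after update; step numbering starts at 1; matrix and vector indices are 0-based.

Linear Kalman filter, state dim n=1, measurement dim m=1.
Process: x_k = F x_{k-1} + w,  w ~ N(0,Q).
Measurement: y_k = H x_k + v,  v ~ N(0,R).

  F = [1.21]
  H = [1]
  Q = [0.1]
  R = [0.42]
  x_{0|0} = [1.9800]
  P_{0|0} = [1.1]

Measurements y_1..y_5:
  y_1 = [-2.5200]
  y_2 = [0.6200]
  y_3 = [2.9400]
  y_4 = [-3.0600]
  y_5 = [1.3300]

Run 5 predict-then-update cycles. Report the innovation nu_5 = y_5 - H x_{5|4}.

step 1: x^-=[2.3958]  P^-=[1.7105]  S=[2.1305]  K=[0.8029]  nu=[-4.9158]  x^+=[-1.5509]  P^+=[0.3372]
step 2: x^-=[-1.8766]  P^-=[0.5937]  S=[1.0137]  K=[0.5857]  nu=[2.4966]  x^+=[-0.4144]  P^+=[0.2460]
step 3: x^-=[-0.5014]  P^-=[0.4601]  S=[0.8801]  K=[0.5228]  nu=[3.4414]  x^+=[1.2978]  P^+=[0.2196]
step 4: x^-=[1.5703]  P^-=[0.4215]  S=[0.8415]  K=[0.5009]  nu=[-4.6303]  x^+=[-0.7489]  P^+=[0.2104]
step 5: x^-=[-0.9062]  P^-=[0.4080]  S=[0.8280]  K=[0.4928]  nu=[2.2362]  x^+=[0.1957]  P^+=[0.2070]

innov = [2.2362]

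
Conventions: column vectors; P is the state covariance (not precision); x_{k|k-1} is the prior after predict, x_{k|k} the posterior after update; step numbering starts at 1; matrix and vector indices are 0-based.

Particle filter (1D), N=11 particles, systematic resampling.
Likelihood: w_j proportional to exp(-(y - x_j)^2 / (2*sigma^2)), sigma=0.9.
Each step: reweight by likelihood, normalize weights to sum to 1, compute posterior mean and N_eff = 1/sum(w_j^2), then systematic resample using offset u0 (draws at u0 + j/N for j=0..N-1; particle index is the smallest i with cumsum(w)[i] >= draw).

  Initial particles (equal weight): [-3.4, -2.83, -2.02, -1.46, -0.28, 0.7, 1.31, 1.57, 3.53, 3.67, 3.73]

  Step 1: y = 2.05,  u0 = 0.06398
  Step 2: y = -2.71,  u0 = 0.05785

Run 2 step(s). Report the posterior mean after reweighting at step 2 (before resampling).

step 1: w=[0.0000, 0.0000, 0.0000, 0.0002, 0.0136, 0.1262, 0.2772, 0.3372, 0.1006, 0.0769, 0.0681]  mean=1.8680  Neff=4.3990  idx=[5, 6, 6, 6, 7, 7, 7, 7, 8, 9, 10]
step 2: w=[0.8018, 0.0489, 0.0489, 0.0489, 0.0129, 0.0129, 0.0129, 0.0129, 0.0000, 0.0000, 0.0000]  mean=0.8343  Neff=1.5368  idx=[0, 0, 0, 0, 0, 0, 0, 0, 0, 2, 5]

post_mean = 0.8343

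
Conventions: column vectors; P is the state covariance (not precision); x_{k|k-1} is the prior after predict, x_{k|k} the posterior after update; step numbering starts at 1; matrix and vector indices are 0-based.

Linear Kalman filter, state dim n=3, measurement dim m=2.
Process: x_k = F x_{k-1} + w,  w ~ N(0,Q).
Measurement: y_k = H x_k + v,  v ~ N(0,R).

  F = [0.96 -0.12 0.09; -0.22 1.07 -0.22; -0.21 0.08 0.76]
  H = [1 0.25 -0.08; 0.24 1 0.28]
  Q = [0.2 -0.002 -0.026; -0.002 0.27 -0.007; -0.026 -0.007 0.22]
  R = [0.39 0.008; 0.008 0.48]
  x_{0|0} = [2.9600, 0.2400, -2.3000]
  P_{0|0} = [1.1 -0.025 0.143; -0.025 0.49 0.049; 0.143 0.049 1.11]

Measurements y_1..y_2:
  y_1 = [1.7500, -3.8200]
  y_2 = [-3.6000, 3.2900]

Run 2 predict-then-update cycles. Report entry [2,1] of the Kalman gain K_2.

step 1: x^-=[2.6058, 0.1116, -2.3504]  P^-=[1.2592 -0.3726 -0.0816; -0.3726 0.9405 -0.0721; -0.0816 -0.0721 0.8739]  S=[1.5432 0.1103; 0.1103 1.3314]  K=[0.7694 -0.1337; -0.1307 0.6349; -0.1188 0.1248]  nu=[-1.0717, -3.8989]  x^+=[2.3026, -2.2238, -2.7096]  P^+=[0.3446 -0.1601 0.0693; -0.1601 0.3957 -0.1914; 0.0693 -0.1914 0.8347]
step 2: x^-=[2.2335, -2.2899, -2.7208]  P^-=[0.5830 -0.3503 0.0068; -0.3503 0.9524 -0.2186; 0.0068 -0.2186 0.6798]  S=[0.8694 0.0034; 0.0034 1.2296]  K=[0.5699 -0.1711; -0.1116 0.6567; -0.1175 -0.0213]  nu=[-5.4787, 5.8057]  x^+=[-1.8825, 2.1338, -2.2010]  P^+=[0.2653 -0.1582 0.0605; -0.1582 0.4118 -0.2125; 0.0605 -0.2125 0.6673]

K[2,1] = -0.0213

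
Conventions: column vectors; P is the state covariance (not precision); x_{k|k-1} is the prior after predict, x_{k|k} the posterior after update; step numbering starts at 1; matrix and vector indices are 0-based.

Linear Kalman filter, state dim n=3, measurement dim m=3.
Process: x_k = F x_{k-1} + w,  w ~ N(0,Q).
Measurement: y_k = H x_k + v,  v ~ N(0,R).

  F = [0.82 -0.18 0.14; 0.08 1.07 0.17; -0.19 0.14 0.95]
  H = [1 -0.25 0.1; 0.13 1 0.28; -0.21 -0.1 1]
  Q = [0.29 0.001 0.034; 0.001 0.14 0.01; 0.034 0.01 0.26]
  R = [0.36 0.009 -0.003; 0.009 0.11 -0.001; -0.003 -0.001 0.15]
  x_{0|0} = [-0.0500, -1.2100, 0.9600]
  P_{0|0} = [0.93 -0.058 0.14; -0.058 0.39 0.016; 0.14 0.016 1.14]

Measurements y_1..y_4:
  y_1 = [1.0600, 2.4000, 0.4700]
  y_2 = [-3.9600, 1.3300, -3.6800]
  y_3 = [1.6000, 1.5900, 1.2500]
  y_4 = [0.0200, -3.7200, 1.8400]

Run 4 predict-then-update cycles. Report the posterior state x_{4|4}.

x_post = [-0.8371, -2.0452, 0.6218]

step 1: x^-=[0.3112, -1.1355, 0.7521]  P^-=[0.9988 -0.0130 0.1252; -0.0130 0.6251 0.2723; 0.1252 0.2723 1.2869]  S=[1.4286 0.0508 -0.0161; 0.0508 1.0111 0.5460; -0.0161 0.5460 1.3796]  K=[0.7023 0.1820 -0.1242; -0.1291 0.7836 -0.1576; 0.1324 0.1927 0.8193]  nu=[0.3897, 3.2845, -0.3303]  x^+=[1.2235, 1.4399, 1.1659]  P^+=[0.2483 -0.0142 0.0298; -0.0142 0.0920 -0.0178; 0.0298 -0.0178 0.1268]
step 2: x^-=[0.9073, 1.8368, 1.0767]  P^-=[0.4744 -0.0073 0.0329; -0.0073 0.2425 0.0260; 0.0329 0.0260 0.3704]  S=[0.8621 0.0238 -0.0337; 0.0238 0.4046 0.0947; -0.0337 0.0947 0.5245]  K=[0.5473 0.1527 -0.1182; -0.0982 0.6482 -0.1172; 0.0948 0.1702 0.6635]  nu=[-4.5158, -0.9262, -4.3825]  x^+=[-1.1873, 2.1935, -2.4172]  P^+=[0.1944 -0.0091 0.0204; -0.0091 0.0752 -0.0123; 0.0204 -0.0123 0.1021]
step 3: x^-=[-1.7069, 1.8412, -1.7636]  P^-=[0.4332 -0.0046 0.0312; -0.0046 0.2248 0.0246; 0.0312 0.0246 0.3505]  S=[0.8180 0.0244 -0.0289; 0.0244 0.3844 0.0900; -0.0289 0.0900 0.5036]  K=[0.5262 0.1507 -0.1144; -0.0941 0.6334 -0.1124; 0.0915 0.1713 0.6527]  nu=[3.9435, 0.4645, 2.8393]  x^+=[0.1134, 1.4449, 0.5298]  P^+=[0.1871 -0.0084 0.0196; -0.0084 0.0733 -0.0116; 0.0196 -0.0116 0.1004]
step 4: x^-=[-0.0929, 1.6451, 0.6841]  P^-=[0.4277 -0.0041 0.0316; -0.0041 0.2229 0.0247; 0.0316 0.0247 0.3491]  S=[0.8122 0.0247 -0.0276; 0.0247 0.3825 0.0900; -0.0276 0.0900 0.5018]  K=[0.5233 0.1506 -0.1134; -0.0936 0.6316 -0.1119; 0.0912 0.1717 0.6518]  nu=[0.4558, -5.5446, 1.3009]  x^+=[-0.8371, -2.0452, 0.6218]  P^+=[0.1861 -0.0083 0.0195; -0.0083 0.0731 -0.0116; 0.0195 -0.0116 0.1003]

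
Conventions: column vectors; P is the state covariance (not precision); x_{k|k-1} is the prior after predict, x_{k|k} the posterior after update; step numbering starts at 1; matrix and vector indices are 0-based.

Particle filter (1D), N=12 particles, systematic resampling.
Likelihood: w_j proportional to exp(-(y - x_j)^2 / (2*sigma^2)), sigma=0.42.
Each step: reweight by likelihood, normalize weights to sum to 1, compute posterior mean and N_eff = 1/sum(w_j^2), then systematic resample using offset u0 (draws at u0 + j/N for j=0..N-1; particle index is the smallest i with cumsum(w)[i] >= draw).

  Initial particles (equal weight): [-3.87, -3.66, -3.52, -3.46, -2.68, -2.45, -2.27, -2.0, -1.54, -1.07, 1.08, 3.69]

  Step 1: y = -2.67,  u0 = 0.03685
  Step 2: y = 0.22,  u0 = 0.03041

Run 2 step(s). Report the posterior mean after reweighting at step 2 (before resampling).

post_mean = -2.0173

step 1: w=[0.0053, 0.0195, 0.0404, 0.0534, 0.3131, 0.2730, 0.1990, 0.0877, 0.0084, 0.0002, 0.0000, 0.0000]  mean=-2.5670  Neff=4.4480  idx=[2, 4, 4, 4, 4, 5, 5, 5, 5, 6, 6, 7]
step 2: w=[0.0000, 0.0000, 0.0000, 0.0000, 0.0000, 0.0018, 0.0018, 0.0018, 0.0018, 0.0256, 0.0256, 0.9412]  mean=-2.0173  Neff=1.1271  idx=[9, 11, 11, 11, 11, 11, 11, 11, 11, 11, 11, 11]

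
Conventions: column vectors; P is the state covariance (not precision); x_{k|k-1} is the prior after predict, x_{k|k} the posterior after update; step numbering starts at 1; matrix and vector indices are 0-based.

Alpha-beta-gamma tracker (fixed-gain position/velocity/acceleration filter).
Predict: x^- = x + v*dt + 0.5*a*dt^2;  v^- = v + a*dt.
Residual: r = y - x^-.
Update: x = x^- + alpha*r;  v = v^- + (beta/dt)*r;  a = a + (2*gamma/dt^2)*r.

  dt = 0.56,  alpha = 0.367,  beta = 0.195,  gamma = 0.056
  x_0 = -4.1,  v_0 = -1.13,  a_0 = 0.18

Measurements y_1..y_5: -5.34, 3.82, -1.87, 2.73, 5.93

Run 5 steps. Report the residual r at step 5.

step 1: x_pred=-4.7046  r=-0.6354  x^+=-4.9378  v^+=-1.2505  a^+=-0.0469
step 2: x_pred=-5.6454  r=9.4654  x^+=-2.1716  v^+=2.0192  a^+=3.3336
step 3: x_pred=-0.5181  r=-1.3519  x^+=-1.0143  v^+=3.4153  a^+=2.8507
step 4: x_pred=1.3453  r=1.3847  x^+=1.8535  v^+=5.4939  a^+=3.3453
step 5: x_pred=5.4546  r=0.4754  x^+=5.6291  v^+=7.5328  a^+=3.5151

resid = 0.4754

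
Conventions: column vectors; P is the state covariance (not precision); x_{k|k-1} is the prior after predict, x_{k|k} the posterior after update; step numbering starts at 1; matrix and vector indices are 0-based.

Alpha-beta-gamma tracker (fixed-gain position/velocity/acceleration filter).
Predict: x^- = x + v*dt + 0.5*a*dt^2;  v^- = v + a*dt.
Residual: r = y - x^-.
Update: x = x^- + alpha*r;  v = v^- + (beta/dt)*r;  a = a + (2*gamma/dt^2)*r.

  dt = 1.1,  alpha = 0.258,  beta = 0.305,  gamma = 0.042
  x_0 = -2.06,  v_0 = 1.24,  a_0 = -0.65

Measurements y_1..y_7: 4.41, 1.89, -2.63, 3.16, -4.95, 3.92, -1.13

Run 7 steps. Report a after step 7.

step 1: x_pred=-1.0893  r=5.4992  x^+=0.3296  v^+=2.0498  a^+=-0.2682
step 2: x_pred=2.4220  r=-0.5320  x^+=2.2848  v^+=1.6072  a^+=-0.3052
step 3: x_pred=3.8681  r=-6.4981  x^+=2.1916  v^+=-0.5302  a^+=-0.7563
step 4: x_pred=1.1508  r=2.0092  x^+=1.6692  v^+=-0.8050  a^+=-0.6168
step 5: x_pred=0.4105  r=-5.3605  x^+=-0.9725  v^+=-2.9698  a^+=-0.9889
step 6: x_pred=-4.8376  r=8.7576  x^+=-2.5781  v^+=-1.6294  a^+=-0.3810
step 7: x_pred=-4.6010  r=3.4710  x^+=-3.7054  v^+=-1.0860  a^+=-0.1400

a_post = -0.1400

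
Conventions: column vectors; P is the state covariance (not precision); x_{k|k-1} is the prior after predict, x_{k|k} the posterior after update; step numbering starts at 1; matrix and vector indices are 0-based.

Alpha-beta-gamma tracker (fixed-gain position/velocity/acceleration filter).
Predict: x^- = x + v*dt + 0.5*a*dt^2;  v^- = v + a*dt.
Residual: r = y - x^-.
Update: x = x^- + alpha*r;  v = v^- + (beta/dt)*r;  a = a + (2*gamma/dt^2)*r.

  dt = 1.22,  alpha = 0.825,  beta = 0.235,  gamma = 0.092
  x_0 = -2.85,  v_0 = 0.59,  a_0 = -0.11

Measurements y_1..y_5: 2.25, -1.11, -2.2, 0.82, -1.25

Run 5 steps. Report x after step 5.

x_post = -0.9536

step 1: x_pred=-2.2121  r=4.4621  x^+=1.4691  v^+=1.3153  a^+=0.4416
step 2: x_pred=3.4024  r=-4.5124  x^+=-0.3203  v^+=0.9849  a^+=-0.1162
step 3: x_pred=0.7947  r=-2.9947  x^+=-1.6759  v^+=0.2662  a^+=-0.4864
step 4: x_pred=-1.7132  r=2.5332  x^+=0.3767  v^+=0.1607  a^+=-0.1733
step 5: x_pred=0.4438  r=-1.6938  x^+=-0.9536  v^+=-0.3770  a^+=-0.3827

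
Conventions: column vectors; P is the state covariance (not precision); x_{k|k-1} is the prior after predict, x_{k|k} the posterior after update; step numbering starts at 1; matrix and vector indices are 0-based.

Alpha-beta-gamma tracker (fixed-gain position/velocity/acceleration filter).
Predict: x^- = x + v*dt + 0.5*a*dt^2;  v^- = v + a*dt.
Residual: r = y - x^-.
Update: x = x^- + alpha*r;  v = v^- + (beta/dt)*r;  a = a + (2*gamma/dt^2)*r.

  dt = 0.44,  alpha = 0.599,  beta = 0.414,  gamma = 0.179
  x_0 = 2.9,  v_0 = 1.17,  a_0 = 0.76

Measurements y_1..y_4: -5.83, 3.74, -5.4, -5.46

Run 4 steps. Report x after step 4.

step 1: x_pred=3.4884  r=-9.3184  x^+=-2.0933  v^+=-7.2633  a^+=-16.4713
step 2: x_pred=-6.8836  r=10.6236  x^+=-0.5201  v^+=-4.5148  a^+=3.1736
step 3: x_pred=-2.1994  r=-3.2006  x^+=-4.1166  v^+=-6.1299  a^+=-2.7448
step 4: x_pred=-7.0794  r=1.6194  x^+=-6.1094  v^+=-5.8139  a^+=0.2498

x_post = -6.1094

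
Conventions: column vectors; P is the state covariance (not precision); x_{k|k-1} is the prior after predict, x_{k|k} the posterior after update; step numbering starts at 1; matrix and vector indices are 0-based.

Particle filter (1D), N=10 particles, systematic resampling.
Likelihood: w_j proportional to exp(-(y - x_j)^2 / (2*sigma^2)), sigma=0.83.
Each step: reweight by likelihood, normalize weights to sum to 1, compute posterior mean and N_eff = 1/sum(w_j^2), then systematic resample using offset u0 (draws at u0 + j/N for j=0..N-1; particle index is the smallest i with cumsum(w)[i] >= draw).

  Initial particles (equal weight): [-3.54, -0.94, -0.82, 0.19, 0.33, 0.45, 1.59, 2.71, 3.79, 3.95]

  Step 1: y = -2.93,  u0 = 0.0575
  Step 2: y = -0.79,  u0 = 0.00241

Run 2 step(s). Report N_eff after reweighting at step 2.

N_eff = 1.0757

step 1: w=[0.8867, 0.0656, 0.0459, 0.0010, 0.0005, 0.0003, 0.0000, 0.0000, 0.0000, 0.0000]  mean=-3.2378  Neff=1.2615  idx=[0, 0, 0, 0, 0, 0, 0, 0, 0, 2]
step 2: w=[0.0040, 0.0040, 0.0040, 0.0040, 0.0040, 0.0040, 0.0040, 0.0040, 0.0040, 0.9641]  mean=-0.9176  Neff=1.0757  idx=[0, 9, 9, 9, 9, 9, 9, 9, 9, 9]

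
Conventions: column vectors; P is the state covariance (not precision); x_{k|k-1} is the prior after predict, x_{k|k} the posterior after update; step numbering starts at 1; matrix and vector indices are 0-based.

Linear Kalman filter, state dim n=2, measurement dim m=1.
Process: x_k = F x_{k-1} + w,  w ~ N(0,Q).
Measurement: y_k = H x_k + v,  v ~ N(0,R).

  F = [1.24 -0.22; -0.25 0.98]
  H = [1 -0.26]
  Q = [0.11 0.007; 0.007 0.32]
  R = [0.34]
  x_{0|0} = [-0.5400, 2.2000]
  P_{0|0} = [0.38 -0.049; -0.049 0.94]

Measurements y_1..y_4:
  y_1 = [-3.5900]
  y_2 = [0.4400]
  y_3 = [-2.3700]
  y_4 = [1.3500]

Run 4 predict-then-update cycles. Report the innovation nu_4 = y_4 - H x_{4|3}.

innov = [4.4290]

step 1: x^-=[-1.1536, 2.2910]  P^-=[0.7665 -0.3757; -0.3757 1.2705]  S=[1.3878]  K=[0.6227; -0.5088]  nu=[-1.8407]  x^+=[-2.2999, 3.2275]  P^+=[0.2284 0.0640; 0.0640 0.9113]
step 2: x^-=[-3.5619, 3.7379]  P^-=[0.4703 -0.1790; -0.1790 1.1782]  S=[0.9831]  K=[0.5258; -0.4937]  nu=[4.9738]  x^+=[-0.9468, 1.2823]  P^+=[0.1986 0.0762; 0.0762 0.9386]
step 3: x^-=[-1.4561, 1.4934]  P^-=[0.4192 -0.1602; -0.1602 1.1965]  S=[0.9234]  K=[0.4991; -0.5104]  nu=[-0.5256]  x^+=[-1.7184, 1.7616]  P^+=[0.1892 0.0750; 0.0750 0.9560]
step 4: x^-=[-2.5184, 2.1560]  P^-=[0.4062 -0.1625; -0.1625 1.2132]  S=[0.9127]  K=[0.4914; -0.5236]  nu=[4.4290]  x^+=[-0.3422, -0.1629]  P^+=[0.1859 0.0724; 0.0724 0.9630]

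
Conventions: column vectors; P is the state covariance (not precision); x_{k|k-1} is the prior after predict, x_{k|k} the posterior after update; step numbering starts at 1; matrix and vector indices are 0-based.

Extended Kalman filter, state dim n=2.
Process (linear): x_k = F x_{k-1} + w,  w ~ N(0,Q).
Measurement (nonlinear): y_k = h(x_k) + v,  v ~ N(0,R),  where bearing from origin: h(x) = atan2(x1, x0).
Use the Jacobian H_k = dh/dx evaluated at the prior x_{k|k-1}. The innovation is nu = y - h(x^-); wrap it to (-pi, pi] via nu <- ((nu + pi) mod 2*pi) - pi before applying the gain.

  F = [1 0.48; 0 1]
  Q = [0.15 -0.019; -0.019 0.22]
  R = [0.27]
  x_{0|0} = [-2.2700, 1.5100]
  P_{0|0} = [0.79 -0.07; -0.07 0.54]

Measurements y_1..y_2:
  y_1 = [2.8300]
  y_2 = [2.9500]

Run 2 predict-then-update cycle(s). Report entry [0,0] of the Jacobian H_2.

step 1: x^-=[-1.5452, 1.5100]  P^-=[0.9972 0.1702; 0.1702 0.7600]  H_jac=[-0.3235 -0.3310]  S=[0.4941]  K=[-0.7669; -0.6206]  nu=[0.4623]  x^+=[-1.8997, 1.2231]  P^+=[0.7066 -0.0650; -0.0650 0.5697]
step 2: x^-=[-1.3127, 1.2231]  P^-=[0.9255 0.1895; 0.1895 0.7897]  H_jac=[-0.3800 -0.4078]  S=[0.5936]  K=[-0.7225; -0.6637]  nu=[0.5585]  x^+=[-1.7162, 0.8524]  P^+=[0.6156 -0.0952; -0.0952 0.5282]

H_jac[0,0] = -0.3800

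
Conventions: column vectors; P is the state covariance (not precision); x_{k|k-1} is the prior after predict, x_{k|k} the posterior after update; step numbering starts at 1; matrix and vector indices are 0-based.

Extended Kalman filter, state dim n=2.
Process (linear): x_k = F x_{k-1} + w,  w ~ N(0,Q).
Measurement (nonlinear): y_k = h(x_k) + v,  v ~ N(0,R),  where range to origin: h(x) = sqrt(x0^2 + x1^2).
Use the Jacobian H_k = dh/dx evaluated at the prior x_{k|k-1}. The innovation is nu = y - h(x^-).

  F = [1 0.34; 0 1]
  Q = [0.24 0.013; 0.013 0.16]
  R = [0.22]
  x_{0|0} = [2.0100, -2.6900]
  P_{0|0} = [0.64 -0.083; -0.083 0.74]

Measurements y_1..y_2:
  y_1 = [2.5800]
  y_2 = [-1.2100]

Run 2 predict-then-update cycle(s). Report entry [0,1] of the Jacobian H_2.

H_jac[0,1] = -0.9964

step 1: x^-=[1.0954, -2.6900]  P^-=[0.9091 0.1816; 0.1816 0.9000]  H_jac=[0.3771 -0.9262]  S=[0.9944]  K=[0.1756; -0.7693]  nu=[-0.3245]  x^+=[1.0384, -2.4404]  P^+=[0.8784 0.3160; 0.3160 0.3114]
step 2: x^-=[0.2087, -2.4404]  P^-=[1.3693 0.4349; 0.4349 0.4714]  H_jac=[0.0852 -0.9964]  S=[0.6241]  K=[-0.5073; -0.6932]  nu=[-3.6593]  x^+=[2.0651, 0.0964]  P^+=[1.2087 0.2154; 0.2154 0.1715]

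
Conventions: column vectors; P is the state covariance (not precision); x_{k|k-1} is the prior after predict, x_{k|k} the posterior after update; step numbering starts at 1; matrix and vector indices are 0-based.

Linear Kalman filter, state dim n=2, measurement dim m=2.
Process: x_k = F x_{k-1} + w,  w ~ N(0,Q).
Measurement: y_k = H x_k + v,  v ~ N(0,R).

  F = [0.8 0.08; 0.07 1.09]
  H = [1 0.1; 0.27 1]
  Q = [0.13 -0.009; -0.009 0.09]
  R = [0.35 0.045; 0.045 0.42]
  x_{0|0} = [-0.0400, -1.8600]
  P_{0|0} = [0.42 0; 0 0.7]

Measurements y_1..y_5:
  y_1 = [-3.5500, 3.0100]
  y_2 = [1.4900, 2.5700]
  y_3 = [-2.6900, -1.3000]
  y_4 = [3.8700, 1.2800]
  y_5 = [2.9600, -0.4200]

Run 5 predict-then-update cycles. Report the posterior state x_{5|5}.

x_post = [1.5476, 0.2680]

step 1: x^-=[-0.1808, -2.0302]  P^-=[0.4033 0.0756; 0.0756 0.9237]  S=[0.7776 0.3239; 0.3239 1.4139]  K=[0.5240 0.0104; -0.0687 0.6835]  nu=[-3.1662, 5.0890]  x^+=[-1.7867, 1.6655]  P^+=[0.1861 -0.0223; -0.0223 0.2900]
step 2: x^-=[-1.2961, 1.6903]  P^-=[0.2481 0.0072; 0.0072 0.4320]  S=[0.6039 0.1625; 0.1625 0.8740]  K=[0.4097 0.0086; -0.0529 0.5064]  nu=[2.6171, 1.2297]  x^+=[-0.2132, 2.1745]  P^+=[0.1455 -0.0172; -0.0172 0.2149]
step 3: x^-=[0.0034, 2.3553]  P^-=[0.2223 0.0028; 0.0028 0.3435]  S=[0.5763 0.1422; 0.1422 0.7812]  K=[0.3836 0.0105; -0.0464 0.4491]  nu=[-2.9289, -3.6562]  x^+=[-1.1588, 0.8493]  P^+=[0.1363 -0.0151; -0.0151 0.1906]
step 4: x^-=[-0.8591, 0.8446]  P^-=[0.2165 0.0020; 0.0020 0.3148]  S=[0.5700 0.1370; 0.1370 0.7517]  K=[0.3773 0.0117; -0.0440 0.4276]  nu=[4.6446, 0.6674]  x^+=[0.9013, 0.9255]  P^+=[0.1340 -0.0143; -0.0143 0.1815]
step 5: x^-=[0.7950, 1.0719]  P^-=[0.2151 0.0018; 0.0018 0.3041]  S=[0.5685 0.1353; 0.1353 0.7407]  K=[0.3758 0.0122; -0.0431 0.4190]  nu=[2.0578, -1.7066]  x^+=[1.5476, 0.2680]  P^+=[0.1335 -0.0140; -0.0140 0.1778]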